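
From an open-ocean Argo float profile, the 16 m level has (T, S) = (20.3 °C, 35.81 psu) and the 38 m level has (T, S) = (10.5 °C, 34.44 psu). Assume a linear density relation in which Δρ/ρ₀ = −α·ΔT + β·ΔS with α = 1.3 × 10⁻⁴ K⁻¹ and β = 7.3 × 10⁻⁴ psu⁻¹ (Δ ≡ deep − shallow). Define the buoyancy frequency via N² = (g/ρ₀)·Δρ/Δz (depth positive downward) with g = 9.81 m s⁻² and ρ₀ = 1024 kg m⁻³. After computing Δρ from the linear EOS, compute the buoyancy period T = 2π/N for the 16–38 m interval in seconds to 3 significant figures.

569 s

ΔT = -9.8 K, ΔS = -1.37 psu (deep − shallow).
Δρ/ρ₀ = −αΔT + βΔS = 1.274 × 10⁻³ − 1.0001 × 10⁻³ = 2.739 × 10⁻⁴, so Δρ ≈ 0.2805 kg m⁻³.
N² = (g/ρ₀)·Δρ/Δz = g·(Δρ/ρ₀)/Δz = 9.81 × 2.739 × 10⁻⁴ / 22 = 1.2213 × 10⁻⁴ s⁻².
N = √(1.2213 × 10⁻⁴) = 0.011051 rad s⁻¹ → T = 2π/N = 568.56 s ≈ 569 s.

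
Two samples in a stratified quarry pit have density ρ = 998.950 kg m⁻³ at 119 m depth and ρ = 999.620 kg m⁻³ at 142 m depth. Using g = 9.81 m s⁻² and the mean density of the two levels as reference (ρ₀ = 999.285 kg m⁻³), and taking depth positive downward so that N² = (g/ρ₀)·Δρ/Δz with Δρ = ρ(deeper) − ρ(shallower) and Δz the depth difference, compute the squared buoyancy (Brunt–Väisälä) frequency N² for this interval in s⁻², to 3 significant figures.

2.86 × 10⁻⁴ s⁻²

Δρ = 999.620 − 998.950 = 0.670 kg m⁻³ over Δz = 142 − 119 = 23 m.
N² = (9.81/999.285) × (0.670/23) = 2.8597 × 10⁻⁴ s⁻² ≈ 2.86 × 10⁻⁴ s⁻².
Since Δρ > 0 the layer is stably stratified.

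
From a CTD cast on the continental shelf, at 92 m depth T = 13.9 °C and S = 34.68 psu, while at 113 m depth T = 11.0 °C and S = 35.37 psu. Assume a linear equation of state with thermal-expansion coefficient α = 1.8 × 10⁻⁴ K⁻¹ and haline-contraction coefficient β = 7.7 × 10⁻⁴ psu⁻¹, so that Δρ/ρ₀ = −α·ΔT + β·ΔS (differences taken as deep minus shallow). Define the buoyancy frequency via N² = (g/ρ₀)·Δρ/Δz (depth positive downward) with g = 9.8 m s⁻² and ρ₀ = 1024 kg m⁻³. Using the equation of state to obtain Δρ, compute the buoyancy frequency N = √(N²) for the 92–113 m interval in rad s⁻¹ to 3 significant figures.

0.0222 rad s⁻¹

ΔT = -2.9 K, ΔS = +0.69 psu (deep − shallow).
Δρ/ρ₀ = −αΔT + βΔS = 5.22 × 10⁻⁴ + 5.313 × 10⁻⁴ = 1.0533 × 10⁻³, so Δρ ≈ 1.079 kg m⁻³.
N² = (g/ρ₀)·Δρ/Δz = g·(Δρ/ρ₀)/Δz = 9.8 × 1.0533 × 10⁻³ / 21 = 4.9154 × 10⁻⁴ s⁻².
N = √(4.9154 × 10⁻⁴) = 0.022171 rad s⁻¹ ≈ 0.0222 rad s⁻¹.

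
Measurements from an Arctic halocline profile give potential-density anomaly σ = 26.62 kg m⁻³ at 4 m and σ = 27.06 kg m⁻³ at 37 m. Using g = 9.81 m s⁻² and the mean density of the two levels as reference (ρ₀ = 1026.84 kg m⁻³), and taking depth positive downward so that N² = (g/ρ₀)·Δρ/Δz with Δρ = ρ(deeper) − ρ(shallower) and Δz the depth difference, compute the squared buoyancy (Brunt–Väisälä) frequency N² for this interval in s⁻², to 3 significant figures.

Δρ = 1027.06 − 1026.62 = 0.44 kg m⁻³ over Δz = 37 − 4 = 33 m.
N² = (9.81/1026.84) × (0.44/33) = 1.2738 × 10⁻⁴ s⁻² ≈ 1.27 × 10⁻⁴ s⁻².

1.27 × 10⁻⁴ s⁻²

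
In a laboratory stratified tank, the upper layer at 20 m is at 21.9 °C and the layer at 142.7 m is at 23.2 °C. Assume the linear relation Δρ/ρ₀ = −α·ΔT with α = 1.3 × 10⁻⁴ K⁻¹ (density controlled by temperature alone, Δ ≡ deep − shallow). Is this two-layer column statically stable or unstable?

unstable

ΔT = 23.2 − 21.9 = +1.3 K, so Δρ/ρ₀ = −αΔT = -1.69 × 10⁻⁴.
Δρ/ρ₀ < 0, so Δρ < 0: deeper water is lighter → statically unstable; the column would overturn.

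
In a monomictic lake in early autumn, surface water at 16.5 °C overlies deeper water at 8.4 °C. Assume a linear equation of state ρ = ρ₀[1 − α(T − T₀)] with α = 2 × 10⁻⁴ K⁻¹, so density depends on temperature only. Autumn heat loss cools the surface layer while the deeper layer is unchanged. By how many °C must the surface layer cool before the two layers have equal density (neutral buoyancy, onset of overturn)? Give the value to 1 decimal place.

With temperature the only control, equal density requires T_surf′ = T_deep.
T_surf′ = 8.4 °C.
Cooling required: 16.5 − 8.4 = 8.1 °C.

8.1 °C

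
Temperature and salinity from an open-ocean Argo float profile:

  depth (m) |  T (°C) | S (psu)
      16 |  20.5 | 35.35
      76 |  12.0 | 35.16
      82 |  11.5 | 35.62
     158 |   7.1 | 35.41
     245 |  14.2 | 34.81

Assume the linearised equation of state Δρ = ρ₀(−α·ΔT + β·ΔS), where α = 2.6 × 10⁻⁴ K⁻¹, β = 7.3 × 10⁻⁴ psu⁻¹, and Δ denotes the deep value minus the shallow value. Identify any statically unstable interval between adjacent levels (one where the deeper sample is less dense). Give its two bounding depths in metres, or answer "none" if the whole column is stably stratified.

158–245 m

Evaluate Δρ/ρ₀ = −αΔT + βΔS across each adjacent pair:
  16–76 m: −αΔT+βΔS = −(2.6 × 10⁻⁴)(-8.5)+(7.3 × 10⁻⁴)(-0.19) = 2.1 × 10⁻³ → stable
  76–82 m: −αΔT+βΔS = −(2.6 × 10⁻⁴)(-0.5)+(7.3 × 10⁻⁴)(+0.46) = 4.7 × 10⁻⁴ → stable
  82–158 m: −αΔT+βΔS = −(2.6 × 10⁻⁴)(-4.4)+(7.3 × 10⁻⁴)(-0.21) = 9.9 × 10⁻⁴ → stable
  158–245 m: −αΔT+βΔS = −(2.6 × 10⁻⁴)(+7.1)+(7.3 × 10⁻⁴)(-0.60) = -2.3 × 10⁻³ → UNSTABLE
The 158–245 m interval has Δρ < 0: lighter water underlies denser water.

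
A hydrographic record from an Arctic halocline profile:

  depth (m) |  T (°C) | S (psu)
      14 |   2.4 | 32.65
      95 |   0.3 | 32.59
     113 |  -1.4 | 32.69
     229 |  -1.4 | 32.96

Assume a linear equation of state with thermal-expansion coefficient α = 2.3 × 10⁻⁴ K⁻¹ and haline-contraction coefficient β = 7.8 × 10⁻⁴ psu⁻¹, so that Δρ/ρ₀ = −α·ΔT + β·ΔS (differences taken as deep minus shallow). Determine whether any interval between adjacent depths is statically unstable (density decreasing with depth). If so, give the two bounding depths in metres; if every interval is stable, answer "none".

none

Evaluate Δρ/ρ₀ = −αΔT + βΔS across each adjacent pair:
  14–95 m: −αΔT+βΔS = −(2.3 × 10⁻⁴)(-2.1)+(7.8 × 10⁻⁴)(-0.06) = 4.4 × 10⁻⁴ → stable
  95–113 m: −αΔT+βΔS = −(2.3 × 10⁻⁴)(-1.7)+(7.8 × 10⁻⁴)(+0.10) = 4.7 × 10⁻⁴ → stable
  113–229 m: −αΔT+βΔS = −(2.3 × 10⁻⁴)(+0.0)+(7.8 × 10⁻⁴)(+0.27) = 2.1 × 10⁻⁴ → stable
Every interval has Δρ > 0: the column is stably stratified throughout.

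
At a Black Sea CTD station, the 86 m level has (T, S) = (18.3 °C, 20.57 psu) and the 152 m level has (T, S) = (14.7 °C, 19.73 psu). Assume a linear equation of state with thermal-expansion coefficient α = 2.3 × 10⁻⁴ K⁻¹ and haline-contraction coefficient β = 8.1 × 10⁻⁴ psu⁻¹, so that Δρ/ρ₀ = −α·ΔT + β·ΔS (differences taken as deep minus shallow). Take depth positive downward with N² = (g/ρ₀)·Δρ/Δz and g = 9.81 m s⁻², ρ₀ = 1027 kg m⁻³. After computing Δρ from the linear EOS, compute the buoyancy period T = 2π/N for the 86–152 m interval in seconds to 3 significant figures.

1.34 × 10³ s

ΔT = -3.6 K, ΔS = -0.84 psu (deep − shallow).
Δρ/ρ₀ = −αΔT + βΔS = 8.28 × 10⁻⁴ − 6.804 × 10⁻⁴ = 1.476 × 10⁻⁴, so Δρ ≈ 0.1516 kg m⁻³.
N² = (g/ρ₀)·Δρ/Δz = g·(Δρ/ρ₀)/Δz = 9.81 × 1.476 × 10⁻⁴ / 66 = 2.1939 × 10⁻⁵ s⁻².
N = √(2.1939 × 10⁻⁵) = 4.6839 × 10⁻³ rad s⁻¹ → T = 2π/N = 1.3414 × 10³ s ≈ 1.34 × 10³ s.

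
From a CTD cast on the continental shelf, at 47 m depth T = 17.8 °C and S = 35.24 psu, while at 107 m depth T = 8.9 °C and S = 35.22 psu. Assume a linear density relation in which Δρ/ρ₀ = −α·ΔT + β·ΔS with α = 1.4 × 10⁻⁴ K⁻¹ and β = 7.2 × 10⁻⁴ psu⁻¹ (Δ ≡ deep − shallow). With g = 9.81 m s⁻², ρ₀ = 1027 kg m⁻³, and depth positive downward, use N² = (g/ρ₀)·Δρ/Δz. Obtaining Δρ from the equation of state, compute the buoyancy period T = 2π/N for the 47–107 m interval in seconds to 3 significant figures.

ΔT = -8.9 K, ΔS = -0.02 psu (deep − shallow).
Δρ/ρ₀ = −αΔT + βΔS = 1.246 × 10⁻³ − 1.44 × 10⁻⁵ = 1.2316 × 10⁻³, so Δρ ≈ 1.265 kg m⁻³.
N² = (g/ρ₀)·Δρ/Δz = g·(Δρ/ρ₀)/Δz = 9.81 × 1.2316 × 10⁻³ / 60 = 2.0137 × 10⁻⁴ s⁻².
N = √(2.0137 × 10⁻⁴) = 0.014190 rad s⁻¹ → T = 2π/N = 442.79 s ≈ 443 s.

443 s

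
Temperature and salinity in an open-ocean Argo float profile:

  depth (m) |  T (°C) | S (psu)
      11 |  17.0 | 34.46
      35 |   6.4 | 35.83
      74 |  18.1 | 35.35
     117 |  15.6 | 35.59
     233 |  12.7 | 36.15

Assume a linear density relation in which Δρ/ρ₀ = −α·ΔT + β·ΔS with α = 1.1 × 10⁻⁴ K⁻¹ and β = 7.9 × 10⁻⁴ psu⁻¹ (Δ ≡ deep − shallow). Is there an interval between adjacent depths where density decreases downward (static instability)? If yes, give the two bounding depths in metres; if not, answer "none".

Evaluate Δρ/ρ₀ = −αΔT + βΔS across each adjacent pair:
  11–35 m: −αΔT+βΔS = −(1.1 × 10⁻⁴)(-10.6)+(7.9 × 10⁻⁴)(+1.37) = 2.2 × 10⁻³ → stable
  35–74 m: −αΔT+βΔS = −(1.1 × 10⁻⁴)(+11.7)+(7.9 × 10⁻⁴)(-0.48) = -1.7 × 10⁻³ → UNSTABLE
  74–117 m: −αΔT+βΔS = −(1.1 × 10⁻⁴)(-2.5)+(7.9 × 10⁻⁴)(+0.24) = 4.6 × 10⁻⁴ → stable
  117–233 m: −αΔT+βΔS = −(1.1 × 10⁻⁴)(-2.9)+(7.9 × 10⁻⁴)(+0.56) = 7.6 × 10⁻⁴ → stable
The 35–74 m interval has Δρ < 0: lighter water underlies denser water.

35–74 m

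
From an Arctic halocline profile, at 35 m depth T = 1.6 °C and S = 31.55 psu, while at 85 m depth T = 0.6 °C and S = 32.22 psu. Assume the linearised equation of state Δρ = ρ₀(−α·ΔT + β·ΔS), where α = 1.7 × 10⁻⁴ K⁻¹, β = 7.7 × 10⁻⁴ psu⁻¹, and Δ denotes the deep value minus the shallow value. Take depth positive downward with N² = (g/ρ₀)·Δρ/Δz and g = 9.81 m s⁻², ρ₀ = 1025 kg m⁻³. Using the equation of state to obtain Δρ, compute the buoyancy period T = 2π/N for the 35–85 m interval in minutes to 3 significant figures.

ΔT = -1.0 K, ΔS = +0.67 psu (deep − shallow).
Δρ/ρ₀ = −αΔT + βΔS = 1.70 × 10⁻⁴ + 5.159 × 10⁻⁴ = 6.859 × 10⁻⁴, so Δρ ≈ 0.7030 kg m⁻³.
N² = (g/ρ₀)·Δρ/Δz = g·(Δρ/ρ₀)/Δz = 9.81 × 6.859 × 10⁻⁴ / 50 = 1.3457 × 10⁻⁴ s⁻².
N = √(1.3457 × 10⁻⁴) = 0.011600 rad s⁻¹ → T = 2π/N = 541.65 s = 9.0275 min ≈ 9.03 min.

9.03 min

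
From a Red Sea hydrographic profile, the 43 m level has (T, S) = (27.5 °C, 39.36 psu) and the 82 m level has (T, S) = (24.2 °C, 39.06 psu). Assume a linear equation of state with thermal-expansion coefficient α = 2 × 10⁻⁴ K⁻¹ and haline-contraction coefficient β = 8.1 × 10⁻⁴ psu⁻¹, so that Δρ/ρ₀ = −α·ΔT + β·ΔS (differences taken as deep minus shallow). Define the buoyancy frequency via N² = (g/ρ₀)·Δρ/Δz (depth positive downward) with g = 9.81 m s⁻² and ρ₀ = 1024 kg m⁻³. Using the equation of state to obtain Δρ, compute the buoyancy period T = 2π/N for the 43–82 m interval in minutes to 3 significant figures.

10.2 min

ΔT = -3.3 K, ΔS = -0.30 psu (deep − shallow).
Δρ/ρ₀ = −αΔT + βΔS = 6.60 × 10⁻⁴ − 2.43 × 10⁻⁴ = 4.17 × 10⁻⁴, so Δρ ≈ 0.4270 kg m⁻³.
N² = (g/ρ₀)·Δρ/Δz = g·(Δρ/ρ₀)/Δz = 9.81 × 4.17 × 10⁻⁴ / 39 = 1.0489 × 10⁻⁴ s⁻².
N = √(1.0489 × 10⁻⁴) = 0.010242 rad s⁻¹ → T = 2π/N = 613.47 s = 10.225 min ≈ 10.2 min.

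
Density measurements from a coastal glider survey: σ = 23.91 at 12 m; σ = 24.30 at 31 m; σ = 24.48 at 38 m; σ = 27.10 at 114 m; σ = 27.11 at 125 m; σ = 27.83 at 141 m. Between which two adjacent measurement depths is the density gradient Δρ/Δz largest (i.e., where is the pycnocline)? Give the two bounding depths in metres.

125–141 m

Compute the density gradient over each adjacent pair:
  12–31 m: Δρ/Δz = 0.39/19 = 0.021 kg m⁻⁴
  31–38 m: Δρ/Δz = 0.18/7 = 0.026 kg m⁻⁴
  38–114 m: Δρ/Δz = 2.62/76 = 0.034 kg m⁻⁴
  114–125 m: Δρ/Δz = 0.01/11 = 9.1 × 10⁻⁴ kg m⁻⁴
  125–141 m: Δρ/Δz = 0.72/16 = 0.045 kg m⁻⁴
The largest gradient is in the 125–141 m interval — the pycnocline.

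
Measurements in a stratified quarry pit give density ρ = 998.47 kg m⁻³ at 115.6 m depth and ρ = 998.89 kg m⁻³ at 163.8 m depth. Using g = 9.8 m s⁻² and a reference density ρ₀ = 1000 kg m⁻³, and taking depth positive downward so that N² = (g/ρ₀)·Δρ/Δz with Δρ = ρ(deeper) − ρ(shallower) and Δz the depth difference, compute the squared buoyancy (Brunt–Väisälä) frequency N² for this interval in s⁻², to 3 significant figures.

8.54 × 10⁻⁵ s⁻²

Δρ = 998.89 − 998.47 = 0.42 kg m⁻³ over Δz = 163.8 − 115.6 = 48.2 m.
N² = (9.8/1000) × (0.42/48.2) = 8.5394 × 10⁻⁵ s⁻² ≈ 8.54 × 10⁻⁵ s⁻².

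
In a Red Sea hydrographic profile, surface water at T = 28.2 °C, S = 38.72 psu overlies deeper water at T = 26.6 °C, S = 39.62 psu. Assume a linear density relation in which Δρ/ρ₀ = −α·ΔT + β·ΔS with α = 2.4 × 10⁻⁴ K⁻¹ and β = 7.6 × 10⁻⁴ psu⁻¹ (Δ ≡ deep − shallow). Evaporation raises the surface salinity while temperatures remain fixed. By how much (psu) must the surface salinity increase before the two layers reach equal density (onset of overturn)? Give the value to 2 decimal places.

Neutral buoyancy requires −α(T_deep − T_surf) + β(S_deep − S_surf′) = 0.
S_surf′ = S_deep − (α/β)·ΔT = 39.62 − (2.4 × 10⁻⁴/7.6 × 10⁻⁴)·(-1.6) = 40.1253 psu.
Increase required: 40.1253 − 38.72 = 1.4053 psu.

1.41 psu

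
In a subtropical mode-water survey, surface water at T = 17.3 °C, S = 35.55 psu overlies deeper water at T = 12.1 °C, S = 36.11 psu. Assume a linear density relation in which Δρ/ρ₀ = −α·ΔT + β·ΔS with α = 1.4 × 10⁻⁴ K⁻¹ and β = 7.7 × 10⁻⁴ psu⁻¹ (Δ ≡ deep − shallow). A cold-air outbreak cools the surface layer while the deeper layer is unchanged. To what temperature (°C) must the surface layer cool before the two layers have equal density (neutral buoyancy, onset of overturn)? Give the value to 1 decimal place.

Neutral buoyancy requires Δρ = 0, i.e. −α(T_deep − T_surf′) + β(S_deep − S_surf) = 0.
T_surf′ = T_deep − (β/α)·ΔS = 12.1 − (7.7 × 10⁻⁴/1.4 × 10⁻⁴)·(+0.56) = 9.020 °C.
Cooling required: 17.3 − (9.020) = 8.280 °C.

9.0 °C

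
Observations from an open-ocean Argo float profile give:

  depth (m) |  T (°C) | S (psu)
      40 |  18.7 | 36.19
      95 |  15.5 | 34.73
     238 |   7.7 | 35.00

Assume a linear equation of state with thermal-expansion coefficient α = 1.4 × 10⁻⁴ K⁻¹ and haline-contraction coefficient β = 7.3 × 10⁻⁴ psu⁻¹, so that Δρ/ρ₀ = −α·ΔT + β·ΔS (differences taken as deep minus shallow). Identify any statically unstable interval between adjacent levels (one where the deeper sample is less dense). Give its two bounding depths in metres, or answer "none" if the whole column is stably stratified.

40–95 m

Evaluate Δρ/ρ₀ = −αΔT + βΔS across each adjacent pair:
  40–95 m: −αΔT+βΔS = −(1.4 × 10⁻⁴)(-3.2)+(7.3 × 10⁻⁴)(-1.46) = -6.2 × 10⁻⁴ → UNSTABLE
  95–238 m: −αΔT+βΔS = −(1.4 × 10⁻⁴)(-7.8)+(7.3 × 10⁻⁴)(+0.27) = 1.3 × 10⁻³ → stable
The 40–95 m interval has Δρ < 0: lighter water underlies denser water.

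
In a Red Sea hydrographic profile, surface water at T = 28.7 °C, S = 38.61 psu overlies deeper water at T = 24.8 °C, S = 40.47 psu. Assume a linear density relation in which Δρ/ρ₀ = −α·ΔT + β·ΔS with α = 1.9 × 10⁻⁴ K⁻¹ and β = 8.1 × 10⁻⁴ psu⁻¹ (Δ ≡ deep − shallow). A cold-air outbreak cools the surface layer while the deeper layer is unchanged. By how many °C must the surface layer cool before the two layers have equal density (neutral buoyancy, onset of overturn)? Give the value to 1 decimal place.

Neutral buoyancy requires Δρ = 0, i.e. −α(T_deep − T_surf′) + β(S_deep − S_surf) = 0.
T_surf′ = T_deep − (β/α)·ΔS = 24.8 − (8.1 × 10⁻⁴/1.9 × 10⁻⁴)·(+1.86) = 16.871 °C.
Cooling required: 28.7 − (16.871) = 11.829 °C.

11.8 °C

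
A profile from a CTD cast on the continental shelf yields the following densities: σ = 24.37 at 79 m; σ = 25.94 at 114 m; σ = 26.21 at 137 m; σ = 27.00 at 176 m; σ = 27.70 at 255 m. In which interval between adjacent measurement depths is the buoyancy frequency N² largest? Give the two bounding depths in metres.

79–114 m

Compute the density gradient over each adjacent pair:
  79–114 m: Δρ/Δz = 1.57/35 = 0.045 kg m⁻⁴
  114–137 m: Δρ/Δz = 0.27/23 = 0.012 kg m⁻⁴
  137–176 m: Δρ/Δz = 0.79/39 = 0.020 kg m⁻⁴
  176–255 m: Δρ/Δz = 0.70/79 = 8.9 × 10⁻³ kg m⁻⁴
The largest gradient is in the 79–114 m interval — the pycnocline.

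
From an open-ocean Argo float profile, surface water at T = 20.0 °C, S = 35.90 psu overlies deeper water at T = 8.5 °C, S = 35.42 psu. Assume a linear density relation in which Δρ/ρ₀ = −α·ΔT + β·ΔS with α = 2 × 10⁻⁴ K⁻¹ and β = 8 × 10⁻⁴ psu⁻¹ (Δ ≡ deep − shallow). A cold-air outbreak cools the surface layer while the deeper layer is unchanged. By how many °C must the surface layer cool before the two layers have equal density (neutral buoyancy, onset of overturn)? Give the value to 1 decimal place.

9.6 °C

Neutral buoyancy requires Δρ = 0, i.e. −α(T_deep − T_surf′) + β(S_deep − S_surf) = 0.
T_surf′ = T_deep − (β/α)·ΔS = 8.5 − (8 × 10⁻⁴/2 × 10⁻⁴)·(-0.48) = 10.420 °C.
Cooling required: 20.0 − (10.420) = 9.580 °C.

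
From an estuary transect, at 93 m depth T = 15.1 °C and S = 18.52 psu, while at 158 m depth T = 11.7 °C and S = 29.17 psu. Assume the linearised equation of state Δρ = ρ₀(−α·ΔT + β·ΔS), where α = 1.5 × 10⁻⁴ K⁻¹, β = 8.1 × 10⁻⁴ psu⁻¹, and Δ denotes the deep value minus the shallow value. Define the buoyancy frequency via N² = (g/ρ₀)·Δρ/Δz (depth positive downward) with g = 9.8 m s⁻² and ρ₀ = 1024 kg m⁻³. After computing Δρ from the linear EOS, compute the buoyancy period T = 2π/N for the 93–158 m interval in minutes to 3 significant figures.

ΔT = -3.4 K, ΔS = +10.65 psu (deep − shallow).
Δρ/ρ₀ = −αΔT + βΔS = 5.10 × 10⁻⁴ + 8.6265 × 10⁻³ = 9.1365 × 10⁻³, so Δρ ≈ 9.356 kg m⁻³.
N² = (g/ρ₀)·Δρ/Δz = g·(Δρ/ρ₀)/Δz = 9.8 × 9.1365 × 10⁻³ / 65 = 1.3775 × 10⁻³ s⁻².
N = √(1.3775 × 10⁻³) = 0.037115 rad s⁻¹ → T = 2π/N = 169.29 s = 2.8215 min ≈ 2.82 min.

2.82 min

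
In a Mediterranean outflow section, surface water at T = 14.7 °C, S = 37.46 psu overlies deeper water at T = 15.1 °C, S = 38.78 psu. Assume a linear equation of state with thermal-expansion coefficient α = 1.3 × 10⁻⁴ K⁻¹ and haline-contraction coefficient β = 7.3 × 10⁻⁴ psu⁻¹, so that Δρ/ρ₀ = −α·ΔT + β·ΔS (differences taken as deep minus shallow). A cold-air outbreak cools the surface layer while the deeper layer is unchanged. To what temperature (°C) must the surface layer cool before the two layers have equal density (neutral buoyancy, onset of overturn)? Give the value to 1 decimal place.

7.7 °C

Neutral buoyancy requires Δρ = 0, i.e. −α(T_deep − T_surf′) + β(S_deep − S_surf) = 0.
T_surf′ = T_deep − (β/α)·ΔS = 15.1 − (7.3 × 10⁻⁴/1.3 × 10⁻⁴)·(+1.32) = 7.688 °C.
Cooling required: 14.7 − (7.688) = 7.012 °C.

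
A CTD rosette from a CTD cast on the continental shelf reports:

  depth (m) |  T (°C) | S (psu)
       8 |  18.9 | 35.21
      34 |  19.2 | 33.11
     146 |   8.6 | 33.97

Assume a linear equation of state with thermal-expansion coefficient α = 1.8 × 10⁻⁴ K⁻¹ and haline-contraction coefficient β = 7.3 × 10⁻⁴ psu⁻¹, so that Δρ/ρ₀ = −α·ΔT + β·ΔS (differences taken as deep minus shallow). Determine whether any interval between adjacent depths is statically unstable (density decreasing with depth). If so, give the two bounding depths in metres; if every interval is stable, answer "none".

Evaluate Δρ/ρ₀ = −αΔT + βΔS across each adjacent pair:
  8–34 m: −αΔT+βΔS = −(1.8 × 10⁻⁴)(+0.3)+(7.3 × 10⁻⁴)(-2.10) = -1.6 × 10⁻³ → UNSTABLE
  34–146 m: −αΔT+βΔS = −(1.8 × 10⁻⁴)(-10.6)+(7.3 × 10⁻⁴)(+0.86) = 2.5 × 10⁻³ → stable
The 8–34 m interval has Δρ < 0: lighter water underlies denser water.

8–34 m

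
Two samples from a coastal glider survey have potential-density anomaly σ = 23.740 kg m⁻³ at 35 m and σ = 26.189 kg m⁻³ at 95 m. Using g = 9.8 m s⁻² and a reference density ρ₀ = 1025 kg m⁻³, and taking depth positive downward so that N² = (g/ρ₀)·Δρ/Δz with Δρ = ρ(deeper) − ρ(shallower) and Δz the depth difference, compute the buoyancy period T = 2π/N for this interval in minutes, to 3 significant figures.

Δρ = 1026.189 − 1023.740 = 2.449 kg m⁻³ over Δz = 95 − 35 = 60 m.
N² = (9.8/1025) × (2.449/60) = 3.9025 × 10⁻⁴ s⁻².
N = √(3.9025 × 10⁻⁴) = 0.019755 rad s⁻¹, so T = 2π/N = 318.06 s = 5.3010 min ≈ 5.30 min.

5.30 min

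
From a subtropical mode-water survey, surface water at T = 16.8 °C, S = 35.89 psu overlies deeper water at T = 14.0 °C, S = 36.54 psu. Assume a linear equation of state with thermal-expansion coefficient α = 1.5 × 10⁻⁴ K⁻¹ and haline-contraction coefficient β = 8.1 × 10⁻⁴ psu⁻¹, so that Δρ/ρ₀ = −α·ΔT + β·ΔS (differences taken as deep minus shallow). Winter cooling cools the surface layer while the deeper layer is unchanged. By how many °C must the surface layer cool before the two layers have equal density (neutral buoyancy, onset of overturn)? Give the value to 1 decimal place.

6.3 °C

Neutral buoyancy requires Δρ = 0, i.e. −α(T_deep − T_surf′) + β(S_deep − S_surf) = 0.
T_surf′ = T_deep − (β/α)·ΔS = 14.0 − (8.1 × 10⁻⁴/1.5 × 10⁻⁴)·(+0.65) = 10.490 °C.
Cooling required: 16.8 − (10.490) = 6.310 °C.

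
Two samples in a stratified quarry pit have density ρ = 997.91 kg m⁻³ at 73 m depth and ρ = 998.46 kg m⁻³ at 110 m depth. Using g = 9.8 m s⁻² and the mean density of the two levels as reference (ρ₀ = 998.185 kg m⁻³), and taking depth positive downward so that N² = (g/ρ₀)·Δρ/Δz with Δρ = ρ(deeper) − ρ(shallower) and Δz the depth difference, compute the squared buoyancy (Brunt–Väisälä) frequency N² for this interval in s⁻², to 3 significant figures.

1.46 × 10⁻⁴ s⁻²

Δρ = 998.46 − 997.91 = 0.55 kg m⁻³ over Δz = 110 − 73 = 37 m.
N² = (9.8/998.185) × (0.55/37) = 1.4594 × 10⁻⁴ s⁻² ≈ 1.46 × 10⁻⁴ s⁻².
N² > 0, so the interval is statically stable.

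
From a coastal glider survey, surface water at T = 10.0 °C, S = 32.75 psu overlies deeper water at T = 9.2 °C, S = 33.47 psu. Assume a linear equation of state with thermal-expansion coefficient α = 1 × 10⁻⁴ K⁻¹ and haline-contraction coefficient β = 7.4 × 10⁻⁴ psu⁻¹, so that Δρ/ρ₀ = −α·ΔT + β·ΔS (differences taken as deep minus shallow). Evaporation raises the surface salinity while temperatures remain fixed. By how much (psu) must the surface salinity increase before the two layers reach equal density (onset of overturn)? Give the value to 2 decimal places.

Neutral buoyancy requires −α(T_deep − T_surf) + β(S_deep − S_surf′) = 0.
S_surf′ = S_deep − (α/β)·ΔT = 33.47 − (1 × 10⁻⁴/7.4 × 10⁻⁴)·(-0.8) = 33.5781 psu.
Increase required: 33.5781 − 32.75 = 0.8281 psu.

0.83 psu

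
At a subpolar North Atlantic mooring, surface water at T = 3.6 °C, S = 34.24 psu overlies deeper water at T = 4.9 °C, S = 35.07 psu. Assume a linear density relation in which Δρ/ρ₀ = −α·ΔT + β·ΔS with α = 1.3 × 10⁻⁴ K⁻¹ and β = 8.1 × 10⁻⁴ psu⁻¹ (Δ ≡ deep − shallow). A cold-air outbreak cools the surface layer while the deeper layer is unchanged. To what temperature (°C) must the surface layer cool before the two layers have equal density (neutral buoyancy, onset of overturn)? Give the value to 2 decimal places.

-0.27 °C

Neutral buoyancy requires Δρ = 0, i.e. −α(T_deep − T_surf′) + β(S_deep − S_surf) = 0.
T_surf′ = T_deep − (β/α)·ΔS = 4.9 − (8.1 × 10⁻⁴/1.3 × 10⁻⁴)·(+0.83) = -0.2715 °C.
Cooling required: 3.6 − (-0.2715) = 3.8715 °C.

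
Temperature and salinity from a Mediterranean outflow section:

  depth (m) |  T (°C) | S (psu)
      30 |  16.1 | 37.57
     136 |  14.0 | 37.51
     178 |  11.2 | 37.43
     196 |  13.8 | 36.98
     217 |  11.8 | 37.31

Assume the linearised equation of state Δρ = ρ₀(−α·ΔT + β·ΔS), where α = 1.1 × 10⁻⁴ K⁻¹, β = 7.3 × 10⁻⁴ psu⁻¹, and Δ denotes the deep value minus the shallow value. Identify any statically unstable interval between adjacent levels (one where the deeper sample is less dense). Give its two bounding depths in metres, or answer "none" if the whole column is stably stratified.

178–196 m

Evaluate Δρ/ρ₀ = −αΔT + βΔS across each adjacent pair:
  30–136 m: −αΔT+βΔS = −(1.1 × 10⁻⁴)(-2.1)+(7.3 × 10⁻⁴)(-0.06) = 1.9 × 10⁻⁴ → stable
  136–178 m: −αΔT+βΔS = −(1.1 × 10⁻⁴)(-2.8)+(7.3 × 10⁻⁴)(-0.08) = 2.5 × 10⁻⁴ → stable
  178–196 m: −αΔT+βΔS = −(1.1 × 10⁻⁴)(+2.6)+(7.3 × 10⁻⁴)(-0.45) = -6.1 × 10⁻⁴ → UNSTABLE
  196–217 m: −αΔT+βΔS = −(1.1 × 10⁻⁴)(-2.0)+(7.3 × 10⁻⁴)(+0.33) = 4.6 × 10⁻⁴ → stable
The 178–196 m interval has Δρ < 0: lighter water underlies denser water.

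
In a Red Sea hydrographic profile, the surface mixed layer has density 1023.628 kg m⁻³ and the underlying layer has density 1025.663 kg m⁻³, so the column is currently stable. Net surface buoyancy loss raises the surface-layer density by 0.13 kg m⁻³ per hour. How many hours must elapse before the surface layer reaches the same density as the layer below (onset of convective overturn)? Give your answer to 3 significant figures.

Density deficit of the surface layer: 1025.663 − 1023.628 = 2.035 kg m⁻³.
Required change = 2.035 / 0.13 = 15.7 hours.

15.7 hours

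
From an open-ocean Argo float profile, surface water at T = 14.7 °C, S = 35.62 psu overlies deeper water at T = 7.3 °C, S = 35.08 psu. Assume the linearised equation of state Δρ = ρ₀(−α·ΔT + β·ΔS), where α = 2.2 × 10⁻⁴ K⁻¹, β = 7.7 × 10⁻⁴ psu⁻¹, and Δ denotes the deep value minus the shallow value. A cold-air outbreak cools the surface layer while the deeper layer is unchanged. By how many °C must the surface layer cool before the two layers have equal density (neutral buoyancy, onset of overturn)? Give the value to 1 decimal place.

Neutral buoyancy requires Δρ = 0, i.e. −α(T_deep − T_surf′) + β(S_deep − S_surf) = 0.
T_surf′ = T_deep − (β/α)·ΔS = 7.3 − (7.7 × 10⁻⁴/2.2 × 10⁻⁴)·(-0.54) = 9.190 °C.
Cooling required: 14.7 − (9.190) = 5.510 °C.

5.5 °C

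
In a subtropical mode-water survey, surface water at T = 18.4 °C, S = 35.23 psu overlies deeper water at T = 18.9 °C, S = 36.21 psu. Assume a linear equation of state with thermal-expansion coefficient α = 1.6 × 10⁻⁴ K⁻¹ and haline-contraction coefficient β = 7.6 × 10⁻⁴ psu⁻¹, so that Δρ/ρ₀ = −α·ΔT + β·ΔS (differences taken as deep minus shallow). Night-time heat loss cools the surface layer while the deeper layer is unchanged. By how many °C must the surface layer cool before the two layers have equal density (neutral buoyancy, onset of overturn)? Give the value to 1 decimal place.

4.2 °C

Neutral buoyancy requires Δρ = 0, i.e. −α(T_deep − T_surf′) + β(S_deep − S_surf) = 0.
T_surf′ = T_deep − (β/α)·ΔS = 18.9 − (7.6 × 10⁻⁴/1.6 × 10⁻⁴)·(+0.98) = 14.245 °C.
Cooling required: 18.4 − (14.245) = 4.155 °C.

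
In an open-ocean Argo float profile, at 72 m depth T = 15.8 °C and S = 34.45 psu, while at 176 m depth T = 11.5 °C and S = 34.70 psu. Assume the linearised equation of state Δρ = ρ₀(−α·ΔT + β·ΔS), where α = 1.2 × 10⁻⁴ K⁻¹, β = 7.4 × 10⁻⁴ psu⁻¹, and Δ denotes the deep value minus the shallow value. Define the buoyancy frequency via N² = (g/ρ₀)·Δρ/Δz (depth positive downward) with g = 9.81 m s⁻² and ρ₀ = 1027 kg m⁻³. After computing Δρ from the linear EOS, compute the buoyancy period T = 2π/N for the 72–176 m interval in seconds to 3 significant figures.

773 s

ΔT = -4.3 K, ΔS = +0.25 psu (deep − shallow).
Δρ/ρ₀ = −αΔT + βΔS = 5.16 × 10⁻⁴ + 1.85 × 10⁻⁴ = 7.01 × 10⁻⁴, so Δρ ≈ 0.7199 kg m⁻³.
N² = (g/ρ₀)·Δρ/Δz = g·(Δρ/ρ₀)/Δz = 9.81 × 7.01 × 10⁻⁴ / 104 = 6.6123 × 10⁻⁵ s⁻².
N = √(6.6123 × 10⁻⁵) = 8.1316 × 10⁻³ rad s⁻¹ → T = 2π/N = 772.69 s ≈ 773 s.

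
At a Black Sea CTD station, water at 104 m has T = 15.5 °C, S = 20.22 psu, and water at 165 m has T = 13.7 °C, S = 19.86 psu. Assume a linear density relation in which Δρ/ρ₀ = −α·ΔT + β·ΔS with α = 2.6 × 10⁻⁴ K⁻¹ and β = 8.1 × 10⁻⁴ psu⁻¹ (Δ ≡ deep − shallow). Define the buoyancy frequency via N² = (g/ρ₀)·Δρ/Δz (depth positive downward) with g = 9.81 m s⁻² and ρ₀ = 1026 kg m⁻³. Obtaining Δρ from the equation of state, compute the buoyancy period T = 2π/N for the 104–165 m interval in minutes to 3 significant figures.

19.7 min

ΔT = -1.8 K, ΔS = -0.36 psu (deep − shallow).
Δρ/ρ₀ = −αΔT + βΔS = 4.68 × 10⁻⁴ − 2.916 × 10⁻⁴ = 1.764 × 10⁻⁴, so Δρ ≈ 0.1810 kg m⁻³.
N² = (g/ρ₀)·Δρ/Δz = g·(Δρ/ρ₀)/Δz = 9.81 × 1.764 × 10⁻⁴ / 61 = 2.8369 × 10⁻⁵ s⁻².
N = √(2.8369 × 10⁻⁵) = 5.3263 × 10⁻³ rad s⁻¹ → T = 2π/N = 1.1797 × 10³ s = 19.662 min ≈ 19.7 min.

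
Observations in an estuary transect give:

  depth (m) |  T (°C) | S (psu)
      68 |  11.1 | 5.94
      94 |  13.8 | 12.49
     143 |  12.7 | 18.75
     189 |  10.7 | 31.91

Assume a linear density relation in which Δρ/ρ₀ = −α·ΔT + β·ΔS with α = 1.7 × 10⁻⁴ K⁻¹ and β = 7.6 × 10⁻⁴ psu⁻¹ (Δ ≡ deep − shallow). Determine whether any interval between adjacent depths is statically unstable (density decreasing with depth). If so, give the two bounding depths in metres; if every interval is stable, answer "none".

Evaluate Δρ/ρ₀ = −αΔT + βΔS across each adjacent pair:
  68–94 m: −αΔT+βΔS = −(1.7 × 10⁻⁴)(+2.7)+(7.6 × 10⁻⁴)(+6.55) = 4.5 × 10⁻³ → stable
  94–143 m: −αΔT+βΔS = −(1.7 × 10⁻⁴)(-1.1)+(7.6 × 10⁻⁴)(+6.26) = 4.9 × 10⁻³ → stable
  143–189 m: −αΔT+βΔS = −(1.7 × 10⁻⁴)(-2.0)+(7.6 × 10⁻⁴)(+13.16) = 0.010 → stable
Every interval has Δρ > 0: the column is stably stratified throughout.

none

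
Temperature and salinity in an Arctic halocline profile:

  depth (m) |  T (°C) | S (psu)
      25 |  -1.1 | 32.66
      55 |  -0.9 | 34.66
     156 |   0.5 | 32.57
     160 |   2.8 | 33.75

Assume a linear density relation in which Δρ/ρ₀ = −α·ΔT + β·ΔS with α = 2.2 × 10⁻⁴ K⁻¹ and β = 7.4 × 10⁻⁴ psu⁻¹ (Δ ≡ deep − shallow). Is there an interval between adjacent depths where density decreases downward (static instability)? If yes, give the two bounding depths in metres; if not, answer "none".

Evaluate Δρ/ρ₀ = −αΔT + βΔS across each adjacent pair:
  25–55 m: −αΔT+βΔS = −(2.2 × 10⁻⁴)(+0.2)+(7.4 × 10⁻⁴)(+2.00) = 1.4 × 10⁻³ → stable
  55–156 m: −αΔT+βΔS = −(2.2 × 10⁻⁴)(+1.4)+(7.4 × 10⁻⁴)(-2.09) = -1.9 × 10⁻³ → UNSTABLE
  156–160 m: −αΔT+βΔS = −(2.2 × 10⁻⁴)(+2.3)+(7.4 × 10⁻⁴)(+1.18) = 3.7 × 10⁻⁴ → stable
The 55–156 m interval has Δρ < 0: lighter water underlies denser water.

55–156 m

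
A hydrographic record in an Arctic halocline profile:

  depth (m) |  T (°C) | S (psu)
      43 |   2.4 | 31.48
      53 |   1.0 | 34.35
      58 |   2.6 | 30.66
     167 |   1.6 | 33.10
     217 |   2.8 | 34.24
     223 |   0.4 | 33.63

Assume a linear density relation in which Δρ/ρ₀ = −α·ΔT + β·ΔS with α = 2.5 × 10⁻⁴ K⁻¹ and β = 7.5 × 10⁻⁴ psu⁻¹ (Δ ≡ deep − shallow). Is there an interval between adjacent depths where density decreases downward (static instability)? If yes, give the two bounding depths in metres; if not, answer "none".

Evaluate Δρ/ρ₀ = −αΔT + βΔS across each adjacent pair:
  43–53 m: −αΔT+βΔS = −(2.5 × 10⁻⁴)(-1.4)+(7.5 × 10⁻⁴)(+2.87) = 2.5 × 10⁻³ → stable
  53–58 m: −αΔT+βΔS = −(2.5 × 10⁻⁴)(+1.6)+(7.5 × 10⁻⁴)(-3.69) = -3.2 × 10⁻³ → UNSTABLE
  58–167 m: −αΔT+βΔS = −(2.5 × 10⁻⁴)(-1.0)+(7.5 × 10⁻⁴)(+2.44) = 2.1 × 10⁻³ → stable
  167–217 m: −αΔT+βΔS = −(2.5 × 10⁻⁴)(+1.2)+(7.5 × 10⁻⁴)(+1.14) = 5.5 × 10⁻⁴ → stable
  217–223 m: −αΔT+βΔS = −(2.5 × 10⁻⁴)(-2.4)+(7.5 × 10⁻⁴)(-0.61) = 1.4 × 10⁻⁴ → stable
The 53–58 m interval has Δρ < 0: lighter water underlies denser water.

53–58 m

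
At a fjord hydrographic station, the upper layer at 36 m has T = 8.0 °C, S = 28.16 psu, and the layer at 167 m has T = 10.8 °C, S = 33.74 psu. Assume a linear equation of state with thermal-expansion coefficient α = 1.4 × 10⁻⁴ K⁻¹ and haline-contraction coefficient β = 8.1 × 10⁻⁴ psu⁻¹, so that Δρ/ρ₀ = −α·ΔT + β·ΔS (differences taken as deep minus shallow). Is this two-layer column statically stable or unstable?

stable

ΔT = 10.8 − 8.0 = +2.8 K and ΔS = 33.74 − 28.16 = +5.58 psu (deep − shallow).
−αΔT = -3.92 × 10⁻⁴; βΔS = 4.5198 × 10⁻³; sum Δρ/ρ₀ = 4.1278 × 10⁻³.
Δρ/ρ₀ > 0, so Δρ > 0: deeper water is denser → statically stable.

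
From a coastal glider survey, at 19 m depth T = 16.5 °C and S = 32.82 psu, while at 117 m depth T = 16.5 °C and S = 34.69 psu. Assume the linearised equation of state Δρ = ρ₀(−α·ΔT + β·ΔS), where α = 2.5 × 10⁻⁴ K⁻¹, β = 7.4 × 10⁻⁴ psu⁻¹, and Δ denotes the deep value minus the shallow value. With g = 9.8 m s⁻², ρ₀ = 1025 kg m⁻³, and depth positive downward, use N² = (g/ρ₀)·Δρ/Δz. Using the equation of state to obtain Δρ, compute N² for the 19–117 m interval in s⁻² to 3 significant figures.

1.38 × 10⁻⁴ s⁻²

ΔT = +0.0 K, ΔS = +1.87 psu (deep − shallow).
Δρ/ρ₀ = −αΔT + βΔS = 0 + 1.3838 × 10⁻³ = 1.3838 × 10⁻³, so Δρ ≈ 1.418 kg m⁻³.
N² = (g/ρ₀)·Δρ/Δz = g·(Δρ/ρ₀)/Δz = 9.8 × 1.3838 × 10⁻³ / 98 = 1.3838 × 10⁻⁴ s⁻² ≈ 1.38 × 10⁻⁴ s⁻².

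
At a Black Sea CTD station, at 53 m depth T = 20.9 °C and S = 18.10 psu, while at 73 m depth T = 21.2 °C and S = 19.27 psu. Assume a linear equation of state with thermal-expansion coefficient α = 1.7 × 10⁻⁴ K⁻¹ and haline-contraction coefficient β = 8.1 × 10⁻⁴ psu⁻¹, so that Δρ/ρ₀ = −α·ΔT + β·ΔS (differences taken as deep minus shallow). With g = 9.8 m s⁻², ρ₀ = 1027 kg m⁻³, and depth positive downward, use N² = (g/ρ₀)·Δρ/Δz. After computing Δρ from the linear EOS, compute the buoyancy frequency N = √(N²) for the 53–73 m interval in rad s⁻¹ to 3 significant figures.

ΔT = +0.3 K, ΔS = +1.17 psu (deep − shallow).
Δρ/ρ₀ = −αΔT + βΔS = -5.10 × 10⁻⁵ + 9.477 × 10⁻⁴ = 8.967 × 10⁻⁴, so Δρ ≈ 0.9209 kg m⁻³.
N² = (g/ρ₀)·Δρ/Δz = g·(Δρ/ρ₀)/Δz = 9.8 × 8.967 × 10⁻⁴ / 20 = 4.3938 × 10⁻⁴ s⁻².
N = √(4.3938 × 10⁻⁴) = 0.020961 rad s⁻¹ ≈ 0.0210 rad s⁻¹.

0.0210 rad s⁻¹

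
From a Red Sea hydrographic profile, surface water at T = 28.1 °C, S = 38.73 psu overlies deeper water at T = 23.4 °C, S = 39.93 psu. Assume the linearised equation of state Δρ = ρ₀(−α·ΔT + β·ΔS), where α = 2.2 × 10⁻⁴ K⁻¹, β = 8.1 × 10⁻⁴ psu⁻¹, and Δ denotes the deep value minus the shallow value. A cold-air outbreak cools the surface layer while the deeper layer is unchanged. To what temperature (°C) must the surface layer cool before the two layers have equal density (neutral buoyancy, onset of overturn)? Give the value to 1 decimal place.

19.0 °C

Neutral buoyancy requires Δρ = 0, i.e. −α(T_deep − T_surf′) + β(S_deep − S_surf) = 0.
T_surf′ = T_deep − (β/α)·ΔS = 23.4 − (8.1 × 10⁻⁴/2.2 × 10⁻⁴)·(+1.20) = 18.982 °C.
Cooling required: 28.1 − (18.982) = 9.118 °C.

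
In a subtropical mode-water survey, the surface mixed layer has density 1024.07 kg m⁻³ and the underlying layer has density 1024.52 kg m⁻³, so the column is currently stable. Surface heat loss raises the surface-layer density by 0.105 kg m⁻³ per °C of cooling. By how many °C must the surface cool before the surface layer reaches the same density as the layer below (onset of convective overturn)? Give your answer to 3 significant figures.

4.29 °C

Density deficit of the surface layer: 1024.52 − 1024.07 = 0.45 kg m⁻³.
Required change = 0.45 / 0.105 = 4.29 °C.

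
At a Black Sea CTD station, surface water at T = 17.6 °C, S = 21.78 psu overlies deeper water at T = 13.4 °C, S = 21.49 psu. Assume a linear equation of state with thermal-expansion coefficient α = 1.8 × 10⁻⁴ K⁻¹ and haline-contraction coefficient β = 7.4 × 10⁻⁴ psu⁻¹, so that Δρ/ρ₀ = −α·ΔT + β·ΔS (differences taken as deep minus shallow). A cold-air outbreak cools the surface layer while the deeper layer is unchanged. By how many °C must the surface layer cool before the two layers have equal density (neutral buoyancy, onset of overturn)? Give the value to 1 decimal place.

Neutral buoyancy requires Δρ = 0, i.e. −α(T_deep − T_surf′) + β(S_deep − S_surf) = 0.
T_surf′ = T_deep − (β/α)·ΔS = 13.4 − (7.4 × 10⁻⁴/1.8 × 10⁻⁴)·(-0.29) = 14.592 °C.
Cooling required: 17.6 − (14.592) = 3.008 °C.

3.0 °C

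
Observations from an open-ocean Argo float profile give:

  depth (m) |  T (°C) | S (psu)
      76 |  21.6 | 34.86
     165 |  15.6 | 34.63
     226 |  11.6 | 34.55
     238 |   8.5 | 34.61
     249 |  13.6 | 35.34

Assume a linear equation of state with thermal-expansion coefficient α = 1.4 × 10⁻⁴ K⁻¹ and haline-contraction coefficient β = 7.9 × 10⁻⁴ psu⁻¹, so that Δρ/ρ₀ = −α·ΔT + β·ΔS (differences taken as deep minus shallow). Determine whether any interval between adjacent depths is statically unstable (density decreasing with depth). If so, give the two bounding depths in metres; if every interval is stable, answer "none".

238–249 m

Evaluate Δρ/ρ₀ = −αΔT + βΔS across each adjacent pair:
  76–165 m: −αΔT+βΔS = −(1.4 × 10⁻⁴)(-6.0)+(7.9 × 10⁻⁴)(-0.23) = 6.6 × 10⁻⁴ → stable
  165–226 m: −αΔT+βΔS = −(1.4 × 10⁻⁴)(-4.0)+(7.9 × 10⁻⁴)(-0.08) = 5.0 × 10⁻⁴ → stable
  226–238 m: −αΔT+βΔS = −(1.4 × 10⁻⁴)(-3.1)+(7.9 × 10⁻⁴)(+0.06) = 4.8 × 10⁻⁴ → stable
  238–249 m: −αΔT+βΔS = −(1.4 × 10⁻⁴)(+5.1)+(7.9 × 10⁻⁴)(+0.73) = -1.4 × 10⁻⁴ → UNSTABLE
The 238–249 m interval has Δρ < 0: lighter water underlies denser water.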